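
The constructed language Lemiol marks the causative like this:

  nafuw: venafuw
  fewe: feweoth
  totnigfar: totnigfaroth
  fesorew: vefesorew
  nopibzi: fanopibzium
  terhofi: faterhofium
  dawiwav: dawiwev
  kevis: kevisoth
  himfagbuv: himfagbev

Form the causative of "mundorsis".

mundorsisoth

"mundorsis" ends in -s. The one such stem in the data (kevis → kevisoth) adds -oth, so the same rule applies.
The other patterns: stems ending in -i add fa- … -um around the stem; stems ending in -v change the last vowel to 'e'; stems ending in -w add the prefix ve-.
So mundorsis → mundorsisoth.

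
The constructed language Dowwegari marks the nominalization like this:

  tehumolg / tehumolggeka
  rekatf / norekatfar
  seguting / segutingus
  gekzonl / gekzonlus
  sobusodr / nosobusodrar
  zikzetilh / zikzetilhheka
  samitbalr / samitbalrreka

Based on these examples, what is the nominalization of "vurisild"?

"vurisild" has second-to-last letter 'l'. The stems whose second-to-last letter is 'l' (tehumolg → tehumolggeka, zikzetilh → zikzetilhheka, samitbalr → samitbalrreka) double the final consonant and add -eka.
So vurisild → vurisilddeka.

vurisilddeka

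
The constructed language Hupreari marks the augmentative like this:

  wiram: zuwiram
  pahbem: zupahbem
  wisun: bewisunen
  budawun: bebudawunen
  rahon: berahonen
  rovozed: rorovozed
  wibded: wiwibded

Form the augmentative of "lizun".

belizunen

pahbem and rovozed both have last vowel 'e' yet inflect differently (zupahbem, rorovozed), so the last vowel is not what conditions the rule; the final letter is.
"lizun" ends in -n. The stems ending in -n (wisun → bewisunen, budawun → bebudawunen, rahon → berahonen) add be- … -en around the stem.
The other patterns: stems ending in -m add the prefix zu-; stems ending in -d repeat the first consonant+vowel as a prefix.
So lizun → belizunen.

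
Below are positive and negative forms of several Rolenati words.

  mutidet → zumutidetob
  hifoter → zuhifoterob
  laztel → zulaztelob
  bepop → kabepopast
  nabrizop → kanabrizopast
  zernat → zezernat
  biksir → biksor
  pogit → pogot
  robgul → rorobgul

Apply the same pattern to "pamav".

zernat and pogit both end in -t yet inflect differently (zezernat, pogot), so the final letter is not what conditions the rule; the last vowel is.
"pamav" has last vowel 'a'. The one such stem in the data (zernat → zezernat) repeats the first consonant+vowel as a prefix (as does robgul), so the same rule applies.
The other patterns: stems whose last vowel is 'i' change the last vowel to 'o'; stems whose last vowel is 'o' add ka- … -ast around the stem; stems whose last vowel is 'e' add zu- … -ob around the stem.
So pamav → papamav.

papamav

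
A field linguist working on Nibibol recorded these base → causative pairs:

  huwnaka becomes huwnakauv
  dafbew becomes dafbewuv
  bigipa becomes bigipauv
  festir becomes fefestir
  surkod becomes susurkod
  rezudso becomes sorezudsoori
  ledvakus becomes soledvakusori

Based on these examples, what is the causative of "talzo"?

surkod and rezudso both have last vowel 'o' yet inflect differently (susurkod, sorezudsoori), so the last vowel is not what conditions the rule; the final letter is.
"talzo" ends in -o. The one such stem in the data (rezudso → sorezudsoori) adds so- … -ori around the stem, so the same rule applies.
So talzo → sotalzoori.

sotalzoori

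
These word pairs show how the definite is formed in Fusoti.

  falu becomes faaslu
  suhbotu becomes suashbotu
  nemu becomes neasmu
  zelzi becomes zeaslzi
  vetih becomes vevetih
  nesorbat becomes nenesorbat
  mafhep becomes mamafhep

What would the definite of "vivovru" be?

zelzi and vetih both have last vowel 'i' yet inflect differently (zeaslzi, vevetih), so the last vowel is not what conditions the rule; whether the stem ends in a vowel or a consonant is.
"vivovru" ends in a vowel. The stems ending in a vowel (falu → faaslu, suhbotu → suashbotu, nemu → neasmu) insert -as- after the first vowel.
So vivovru → viasvovru.

viasvovru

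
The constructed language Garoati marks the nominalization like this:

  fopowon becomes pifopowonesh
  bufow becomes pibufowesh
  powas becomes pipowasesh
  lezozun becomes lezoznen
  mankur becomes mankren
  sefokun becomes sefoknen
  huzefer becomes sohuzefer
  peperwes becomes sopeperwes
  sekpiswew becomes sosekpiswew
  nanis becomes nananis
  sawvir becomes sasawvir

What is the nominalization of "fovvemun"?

fopowon and lezozun both end in -n yet inflect differently (pifopowonesh, lezoznen), so the final letter is not what conditions the rule; the last vowel is.
"fovvemun" has last vowel 'u'. The stems whose last vowel is 'u' (lezozun → lezoznen, mankur → mankren, sefokun → sefoknen) delete the last vowel and add -en.
So fovvemun → fovvemnen.

fovvemnen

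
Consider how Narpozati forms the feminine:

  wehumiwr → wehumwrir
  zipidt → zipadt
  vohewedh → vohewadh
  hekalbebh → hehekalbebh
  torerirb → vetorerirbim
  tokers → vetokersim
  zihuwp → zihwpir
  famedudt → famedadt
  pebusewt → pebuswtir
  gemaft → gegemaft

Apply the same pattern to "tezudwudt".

tezudwadt

"tezudwudt" has second-to-last letter 'd'. The stems whose second-to-last letter is 'd' (zipidt → zipadt, vohewedh → vohewadh, famedudt → famedadt) change the last vowel to 'a'.
The other patterns: stems whose second-to-last letter is 'r' add ve- … -im around the stem; stems whose second-to-last letter is 'w' delete the last vowel and add -ir; stems whose second-to-last letter is 'b' or 'f' repeat the first consonant+vowel as a prefix.
So tezudwudt → tezudwadt.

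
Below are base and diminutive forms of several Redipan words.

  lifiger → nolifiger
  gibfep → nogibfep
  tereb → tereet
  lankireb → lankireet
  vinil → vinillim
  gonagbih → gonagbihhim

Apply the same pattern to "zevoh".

lifiger and tereb both have last vowel 'e' yet inflect differently (nolifiger, tereet), so the last vowel is not what conditions the rule; the final letter is.
"zevoh" ends in -h. The one such stem in the data (gonagbih → gonagbihhim) doubles the final consonant and adds -im (as does vinil), so the same rule applies.
So zevoh → zevohhim.

zevohhim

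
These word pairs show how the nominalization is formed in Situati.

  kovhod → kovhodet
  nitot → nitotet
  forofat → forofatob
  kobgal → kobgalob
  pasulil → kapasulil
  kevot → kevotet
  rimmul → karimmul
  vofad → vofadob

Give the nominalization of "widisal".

widisalob

vofad and kovhod both end in -d yet inflect differently (vofadob, kovhodet), so the final letter is not what conditions the rule; the last vowel is.
"widisal" has last vowel 'a'. The stems whose last vowel is 'a' (forofat → forofatob, kobgal → kobgalob, vofad → vofadob) add -ob.
The other patterns: stems whose last vowel is 'o' add -et; stems whose last vowel is 'i' or 'u' add the prefix ka-.
So widisal → widisalob.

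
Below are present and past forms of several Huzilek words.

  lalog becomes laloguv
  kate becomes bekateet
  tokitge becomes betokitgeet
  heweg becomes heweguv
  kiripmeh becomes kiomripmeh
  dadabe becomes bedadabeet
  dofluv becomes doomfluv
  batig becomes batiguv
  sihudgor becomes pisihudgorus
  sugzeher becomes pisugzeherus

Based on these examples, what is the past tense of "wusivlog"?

wusivloguv

"wusivlog" ends in -g. The stems ending in -g (batig → batiguv, heweg → heweguv, lalog → laloguv) add -uv.
The other patterns: stems ending in -e add be- … -et around the stem; stems ending in -r add pi- … -us around the stem; stems ending in -h or -v insert -om- after the first vowel.
So wusivlog → wusivloguv.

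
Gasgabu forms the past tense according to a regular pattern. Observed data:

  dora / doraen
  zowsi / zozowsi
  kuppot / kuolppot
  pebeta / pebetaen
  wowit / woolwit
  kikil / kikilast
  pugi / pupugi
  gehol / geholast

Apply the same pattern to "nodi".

wowit and pugi both have last vowel 'i' yet inflect differently (woolwit, pupugi), so the last vowel is not what conditions the rule; the final letter is.
"nodi" ends in -i. The stems ending in -i (pugi → pupugi, zowsi → zozowsi) repeat the first consonant+vowel as a prefix.
The other patterns: stems ending in -t insert -ol- after the first vowel; stems ending in -a add -en; stems ending in -l add -ast.
So nodi → nonodi.

nonodi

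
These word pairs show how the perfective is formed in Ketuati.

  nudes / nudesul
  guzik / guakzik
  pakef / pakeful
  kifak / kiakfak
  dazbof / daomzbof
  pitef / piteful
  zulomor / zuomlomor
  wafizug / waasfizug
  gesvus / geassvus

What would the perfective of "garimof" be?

"garimof" has last vowel 'o'. The stems whose last vowel is 'o' (dazbof → daomzbof, zulomor → zuomlomor) insert -om- after the first vowel.
The other patterns: stems whose last vowel is 'a' or 'i' insert -ak- after the first vowel; stems whose last vowel is 'e' add -ul; stems whose last vowel is 'u' insert -as- after the first vowel.
So garimof → gaomrimof.

gaomrimof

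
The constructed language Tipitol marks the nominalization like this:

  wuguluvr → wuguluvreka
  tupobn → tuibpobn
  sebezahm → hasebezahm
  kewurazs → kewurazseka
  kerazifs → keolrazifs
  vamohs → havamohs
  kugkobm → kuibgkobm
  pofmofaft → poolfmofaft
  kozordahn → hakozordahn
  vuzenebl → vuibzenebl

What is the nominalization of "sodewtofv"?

sooldewtofv

"sodewtofv" has second-to-last letter 'f'. The stems whose second-to-last letter is 'f' (kerazifs → keolrazifs, pofmofaft → poolfmofaft) insert -ol- after the first vowel.
So sodewtofv → sooldewtofv.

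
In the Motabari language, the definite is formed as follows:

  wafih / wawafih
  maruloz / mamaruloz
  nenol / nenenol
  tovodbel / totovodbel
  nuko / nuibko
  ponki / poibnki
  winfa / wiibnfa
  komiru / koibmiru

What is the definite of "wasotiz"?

wawasotiz

maruloz and nuko both have last vowel 'o' yet inflect differently (mamaruloz, nuibko), so the last vowel is not what conditions the rule; whether the stem ends in a vowel or a consonant is.
"wasotiz" ends in a consonant. The stems ending in a consonant (wafih → wawafih, maruloz → mamaruloz, nenol → nenenol) repeat the first consonant+vowel as a prefix.
So wasotiz → wawasotiz.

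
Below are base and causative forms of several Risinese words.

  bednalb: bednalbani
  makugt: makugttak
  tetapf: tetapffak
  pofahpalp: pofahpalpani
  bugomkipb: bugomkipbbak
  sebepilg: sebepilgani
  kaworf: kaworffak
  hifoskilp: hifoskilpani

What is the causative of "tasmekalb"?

bednalb and bugomkipb both end in -b yet inflect differently (bednalbani, bugomkipbbak), so the final letter is not what conditions the rule; the second-to-last letter is.
"tasmekalb" has second-to-last letter 'l'. The stems whose second-to-last letter is 'l' (bednalb → bednalbani, hifoskilp → hifoskilpani, pofahpalp → pofahpalpani) add -ani.
So tasmekalb → tasmekalbani.

tasmekalbani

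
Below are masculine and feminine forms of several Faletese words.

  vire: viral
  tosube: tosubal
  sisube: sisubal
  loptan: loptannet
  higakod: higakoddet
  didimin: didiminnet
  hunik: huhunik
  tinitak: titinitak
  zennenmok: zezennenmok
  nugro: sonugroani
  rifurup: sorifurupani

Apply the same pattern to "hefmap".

didimin and hunik both have last vowel 'i' yet inflect differently (didiminnet, huhunik), so the last vowel is not what conditions the rule; the final letter is.
"hefmap" ends in -p. The one such stem in the data (rifurup → sorifurupani) adds so- … -ani around the stem, so the same rule applies.
So hefmap → sohefmapani.

sohefmapani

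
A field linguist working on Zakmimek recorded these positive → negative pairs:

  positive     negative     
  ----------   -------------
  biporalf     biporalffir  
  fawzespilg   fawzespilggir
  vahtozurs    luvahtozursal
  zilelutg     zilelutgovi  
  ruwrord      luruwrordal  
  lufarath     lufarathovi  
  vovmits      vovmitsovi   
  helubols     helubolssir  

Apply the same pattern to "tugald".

fawzespilg and zilelutg both end in -g yet inflect differently (fawzespilggir, zilelutgovi), so the final letter is not what conditions the rule; the second-to-last letter is.
"tugald" has second-to-last letter 'l'. The stems whose second-to-last letter is 'l' (biporalf → biporalffir, fawzespilg → fawzespilggir, helubols → helubolssir) double the final consonant and add -ir.
So tugald → tugalddir.

tugalddir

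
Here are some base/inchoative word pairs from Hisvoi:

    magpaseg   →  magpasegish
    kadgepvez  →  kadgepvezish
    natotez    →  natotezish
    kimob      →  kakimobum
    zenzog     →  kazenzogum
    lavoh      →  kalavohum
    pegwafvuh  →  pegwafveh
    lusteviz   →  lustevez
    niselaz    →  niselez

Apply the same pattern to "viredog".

kaviredogum

magpaseg and zenzog both end in -g yet inflect differently (magpasegish, kazenzogum), so the final letter is not what conditions the rule; the last vowel is.
"viredog" has last vowel 'o'. The stems whose last vowel is 'o' (kimob → kakimobum, zenzog → kazenzogum, lavoh → kalavohum) add ka- … -um around the stem.
So viredog → kaviredogum.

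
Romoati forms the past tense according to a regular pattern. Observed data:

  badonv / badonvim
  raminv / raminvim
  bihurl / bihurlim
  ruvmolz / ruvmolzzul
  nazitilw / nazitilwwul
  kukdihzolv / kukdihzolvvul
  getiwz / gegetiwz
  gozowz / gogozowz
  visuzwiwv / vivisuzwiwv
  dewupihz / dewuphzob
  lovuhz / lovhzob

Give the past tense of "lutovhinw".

lutovhinwim

badonv and kukdihzolv both end in -v yet inflect differently (badonvim, kukdihzolvvul), so the final letter is not what conditions the rule; the second-to-last letter is.
"lutovhinw" has second-to-last letter 'n'. The stems whose second-to-last letter is 'n' (badonv → badonvim, raminv → raminvim) add -im.
The other patterns: stems whose second-to-last letter is 'l' double the final consonant and add -ul; stems whose second-to-last letter is 'w' repeat the first consonant+vowel as a prefix; stems whose second-to-last letter is 'h' delete the last vowel and add -ob.
So lutovhinw → lutovhinwim.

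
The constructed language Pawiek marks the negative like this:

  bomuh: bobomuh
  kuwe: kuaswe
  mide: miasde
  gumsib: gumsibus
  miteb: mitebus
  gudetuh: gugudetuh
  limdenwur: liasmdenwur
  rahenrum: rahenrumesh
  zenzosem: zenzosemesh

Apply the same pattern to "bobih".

miteb and zenzosem both have last vowel 'e' yet inflect differently (mitebus, zenzosemesh), so the last vowel is not what conditions the rule; the final letter is.
"bobih" ends in -h. The stems ending in -h (bomuh → bobomuh, gudetuh → gugudetuh) repeat the first consonant+vowel as a prefix.
So bobih → bobobih.

bobobih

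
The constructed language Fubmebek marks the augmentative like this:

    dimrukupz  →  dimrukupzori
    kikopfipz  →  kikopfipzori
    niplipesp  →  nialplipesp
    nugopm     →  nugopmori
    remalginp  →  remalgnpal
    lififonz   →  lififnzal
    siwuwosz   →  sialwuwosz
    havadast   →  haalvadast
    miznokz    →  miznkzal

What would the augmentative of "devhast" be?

dealvhast

"devhast" has second-to-last letter 's'. The stems whose second-to-last letter is 's' (siwuwosz → sialwuwosz, havadast → haalvadast, niplipesp → nialplipesp) insert -al- after the first vowel.
The other patterns: stems whose second-to-last letter is 'p' add -ori; stems whose second-to-last letter is 'k' or 'n' delete the last vowel and add -al.
So devhast → dealvhast.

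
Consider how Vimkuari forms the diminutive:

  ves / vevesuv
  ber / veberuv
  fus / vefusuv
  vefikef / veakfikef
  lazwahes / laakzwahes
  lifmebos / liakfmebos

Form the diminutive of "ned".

lifmebos and fus both end in -s yet inflect differently (liakfmebos, vefusuv), so the final letter is not what conditions the rule; the number of vowels is.
"ned" has 1 vowel. The stems with 1 vowel (fus → vefusuv, ves → vevesuv, ber → veberuv) add ve- … -uv around the stem.
The other pattern: stems with 3 vowels insert -ak- after the first vowel.
So ned → veneduv.

veneduv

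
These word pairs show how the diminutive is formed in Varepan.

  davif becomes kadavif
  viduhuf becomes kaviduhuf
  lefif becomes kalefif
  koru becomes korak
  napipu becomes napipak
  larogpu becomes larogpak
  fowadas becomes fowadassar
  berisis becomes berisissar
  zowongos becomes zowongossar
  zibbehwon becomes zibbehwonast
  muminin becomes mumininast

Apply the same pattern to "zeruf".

viduhuf and koru both have last vowel 'u' yet inflect differently (kaviduhuf, korak), so the last vowel is not what conditions the rule; the final letter is.
"zeruf" ends in -f. The stems ending in -f (davif → kadavif, viduhuf → kaviduhuf, lefif → kalefif) add the prefix ka-.
The other patterns: stems ending in -u drop the final letter and add -ak; stems ending in -s double the final consonant and add -ar; stems ending in -n add -ast.
So zeruf → kazeruf.

kazeruf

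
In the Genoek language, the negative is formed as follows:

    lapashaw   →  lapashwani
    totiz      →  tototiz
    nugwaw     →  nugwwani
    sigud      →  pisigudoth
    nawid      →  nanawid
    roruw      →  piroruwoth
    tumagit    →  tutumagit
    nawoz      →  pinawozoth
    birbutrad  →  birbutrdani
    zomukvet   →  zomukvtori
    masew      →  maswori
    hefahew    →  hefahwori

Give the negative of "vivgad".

"vivgad" has last vowel 'a'. The stems whose last vowel is 'a' (nugwaw → nugwwani, lapashaw → lapashwani, birbutrad → birbutrdani) delete the last vowel and add -ani.
The other patterns: stems whose last vowel is 'e' delete the last vowel and add -ori; stems whose last vowel is 'i' repeat the first consonant+vowel as a prefix; stems whose last vowel is 'o' or 'u' add pi- … -oth around the stem.
So vivgad → vivgdani.

vivgdani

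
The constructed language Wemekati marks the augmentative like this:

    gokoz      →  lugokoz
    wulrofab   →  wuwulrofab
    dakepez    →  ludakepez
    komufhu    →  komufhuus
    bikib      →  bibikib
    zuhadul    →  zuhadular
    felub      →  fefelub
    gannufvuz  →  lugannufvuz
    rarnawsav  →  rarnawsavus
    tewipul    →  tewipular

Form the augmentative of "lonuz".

lulonuz

zuhadul and felub both have last vowel 'u' yet inflect differently (zuhadular, fefelub), so the last vowel is not what conditions the rule; the final letter is.
"lonuz" ends in -z. The stems ending in -z (gannufvuz → lugannufvuz, dakepez → ludakepez, gokoz → lugokoz) add the prefix lu-.
So lonuz → lulonuz.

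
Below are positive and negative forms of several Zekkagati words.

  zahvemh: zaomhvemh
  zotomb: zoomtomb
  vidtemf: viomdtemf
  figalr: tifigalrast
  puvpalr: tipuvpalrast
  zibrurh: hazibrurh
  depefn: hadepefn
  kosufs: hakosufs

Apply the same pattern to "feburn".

zahvemh and zibrurh both end in -h yet inflect differently (zaomhvemh, hazibrurh), so the final letter is not what conditions the rule; the second-to-last letter is.
"feburn" has second-to-last letter 'r'. The one such stem in the data (zibrurh → hazibrurh) adds the prefix ha-, so the same rule applies.
So feburn → hafeburn.

hafeburn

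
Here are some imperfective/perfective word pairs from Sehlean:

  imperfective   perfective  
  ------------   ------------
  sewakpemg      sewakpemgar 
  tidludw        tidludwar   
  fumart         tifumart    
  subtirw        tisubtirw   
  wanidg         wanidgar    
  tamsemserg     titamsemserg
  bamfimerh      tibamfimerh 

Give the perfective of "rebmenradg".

rebmenradgar

tamsemserg and sewakpemg both end in -g yet inflect differently (titamsemserg, sewakpemgar), so the final letter is not what conditions the rule; the second-to-last letter is.
"rebmenradg" has second-to-last letter 'd'. The stems whose second-to-last letter is 'd' (tidludw → tidludwar, wanidg → wanidgar) add -ar.
So rebmenradg → rebmenradgar.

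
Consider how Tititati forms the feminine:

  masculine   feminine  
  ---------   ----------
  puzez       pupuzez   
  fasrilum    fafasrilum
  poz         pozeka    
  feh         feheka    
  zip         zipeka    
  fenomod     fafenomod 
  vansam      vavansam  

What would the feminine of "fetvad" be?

fefetvad

poz and puzez both end in -z yet inflect differently (pozeka, pupuzez), so the final letter is not what conditions the rule; the number of vowels is.
"fetvad" has 2 vowels. The stems with 2 vowels (vansam → vavansam, puzez → pupuzez) repeat the first consonant+vowel as a prefix.
So fetvad → fefetvad.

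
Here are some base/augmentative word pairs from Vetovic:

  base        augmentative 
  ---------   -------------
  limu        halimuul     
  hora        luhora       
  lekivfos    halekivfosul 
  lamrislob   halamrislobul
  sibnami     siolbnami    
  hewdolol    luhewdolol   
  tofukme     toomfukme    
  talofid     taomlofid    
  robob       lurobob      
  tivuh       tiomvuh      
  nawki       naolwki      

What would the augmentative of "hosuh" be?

luhosuh

robob and lamrislob both end in -b yet inflect differently (lurobob, halamrislobul), so the final letter is not what conditions the rule; the first letter is.
"hosuh" begins with h-. The stems beginning with h- (hewdolol → luhewdolol, hora → luhora) add the prefix lu-.
So hosuh → luhosuh.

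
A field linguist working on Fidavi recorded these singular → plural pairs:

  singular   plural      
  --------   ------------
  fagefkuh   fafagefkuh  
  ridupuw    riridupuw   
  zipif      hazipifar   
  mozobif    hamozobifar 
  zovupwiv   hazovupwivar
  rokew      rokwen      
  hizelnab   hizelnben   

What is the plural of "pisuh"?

pipisuh

ridupuw and rokew both end in -w yet inflect differently (riridupuw, rokwen), so the final letter is not what conditions the rule; the last vowel is.
"pisuh" has last vowel 'u'. The stems whose last vowel is 'u' (fagefkuh → fafagefkuh, ridupuw → riridupuw) repeat the first consonant+vowel as a prefix.
So pisuh → pipisuh.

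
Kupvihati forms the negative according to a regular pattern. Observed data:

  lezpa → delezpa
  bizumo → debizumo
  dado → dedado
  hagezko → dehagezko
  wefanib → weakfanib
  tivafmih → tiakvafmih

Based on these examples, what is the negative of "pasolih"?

paaksolih

"pasolih" ends in a consonant. The stems ending in a consonant (wefanib → weakfanib, tivafmih → tiakvafmih) insert -ak- after the first vowel.
The other pattern: stems ending in a vowel add the prefix de-.
So pasolih → paaksolih.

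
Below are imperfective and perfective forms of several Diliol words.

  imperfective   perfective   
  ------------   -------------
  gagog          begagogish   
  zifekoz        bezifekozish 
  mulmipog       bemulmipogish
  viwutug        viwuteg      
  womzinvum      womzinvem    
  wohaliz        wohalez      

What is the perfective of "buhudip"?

buhudep

gagog and viwutug both end in -g yet inflect differently (begagogish, viwuteg), so the final letter is not what conditions the rule; the last vowel is.
"buhudip" has last vowel 'i'. The one such stem in the data (wohaliz → wohalez) changes the last vowel to 'e' (as do viwutug, womzinvum), so the same rule applies.
The other pattern: stems whose last vowel is 'o' add be- … -ish around the stem.
So buhudip → buhudep.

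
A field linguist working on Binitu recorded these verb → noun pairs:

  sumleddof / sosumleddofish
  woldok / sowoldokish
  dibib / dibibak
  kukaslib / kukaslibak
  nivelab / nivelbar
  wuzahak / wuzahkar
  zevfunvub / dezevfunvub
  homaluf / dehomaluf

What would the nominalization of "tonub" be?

detonub

"tonub" has last vowel 'u'. The stems whose last vowel is 'u' (zevfunvub → dezevfunvub, homaluf → dehomaluf) add the prefix de-.
The other patterns: stems whose last vowel is 'o' add so- … -ish around the stem; stems whose last vowel is 'i' add -ak; stems whose last vowel is 'a' delete the last vowel and add -ar.
So tonub → detonub.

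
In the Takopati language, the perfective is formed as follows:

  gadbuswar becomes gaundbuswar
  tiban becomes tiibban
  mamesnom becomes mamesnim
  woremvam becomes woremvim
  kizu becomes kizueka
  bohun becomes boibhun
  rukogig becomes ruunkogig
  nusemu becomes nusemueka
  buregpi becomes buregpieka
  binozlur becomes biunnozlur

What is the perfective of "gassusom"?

gassusim

"gassusom" ends in -m. The stems ending in -m (woremvam → woremvim, mamesnom → mamesnim) change the last vowel to 'i'.
So gassusom → gassusim.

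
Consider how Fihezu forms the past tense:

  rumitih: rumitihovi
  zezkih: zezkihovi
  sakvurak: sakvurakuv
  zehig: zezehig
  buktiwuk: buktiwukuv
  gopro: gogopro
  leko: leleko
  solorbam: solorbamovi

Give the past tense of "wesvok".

wesvokuv

sakvurak and solorbam both have last vowel 'a' yet inflect differently (sakvurakuv, solorbamovi), so the last vowel is not what conditions the rule; the final letter is.
"wesvok" ends in -k. The stems ending in -k (buktiwuk → buktiwukuv, sakvurak → sakvurakuv) add -uv.
So wesvok → wesvokuv.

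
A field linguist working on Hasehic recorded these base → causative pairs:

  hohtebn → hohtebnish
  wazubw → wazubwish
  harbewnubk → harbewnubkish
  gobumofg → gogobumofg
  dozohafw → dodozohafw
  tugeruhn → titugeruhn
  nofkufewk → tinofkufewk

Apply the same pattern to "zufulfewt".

tizufulfewt

wazubw and dozohafw both end in -w yet inflect differently (wazubwish, dodozohafw), so the final letter is not what conditions the rule; the second-to-last letter is.
"zufulfewt" has second-to-last letter 'w'. The one such stem in the data (nofkufewk → tinofkufewk) adds the prefix ti-, so the same rule applies.
So zufulfewt → tizufulfewt.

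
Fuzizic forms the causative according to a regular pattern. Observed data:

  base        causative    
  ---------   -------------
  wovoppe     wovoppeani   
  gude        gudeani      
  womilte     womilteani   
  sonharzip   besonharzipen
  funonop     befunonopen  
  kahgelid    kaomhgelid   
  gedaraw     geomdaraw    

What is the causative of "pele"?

peleani

sonharzip and kahgelid both have last vowel 'i' yet inflect differently (besonharzipen, kaomhgelid), so the last vowel is not what conditions the rule; the final letter is.
"pele" ends in -e. The stems ending in -e (wovoppe → wovoppeani, gude → gudeani, womilte → womilteani) add -ani.
The other patterns: stems ending in -p add be- … -en around the stem; stems ending in -d or -w insert -om- after the first vowel.
So pele → peleani.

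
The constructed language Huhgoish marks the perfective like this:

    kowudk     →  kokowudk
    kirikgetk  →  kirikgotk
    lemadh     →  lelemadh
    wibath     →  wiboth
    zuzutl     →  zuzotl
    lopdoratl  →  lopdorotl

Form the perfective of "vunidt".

lemadh and wibath both end in -h yet inflect differently (lelemadh, wiboth), so the final letter is not what conditions the rule; the second-to-last letter is.
"vunidt" has second-to-last letter 'd'. The stems whose second-to-last letter is 'd' (kowudk → kokowudk, lemadh → lelemadh) repeat the first consonant+vowel as a prefix.
So vunidt → vuvunidt.

vuvunidt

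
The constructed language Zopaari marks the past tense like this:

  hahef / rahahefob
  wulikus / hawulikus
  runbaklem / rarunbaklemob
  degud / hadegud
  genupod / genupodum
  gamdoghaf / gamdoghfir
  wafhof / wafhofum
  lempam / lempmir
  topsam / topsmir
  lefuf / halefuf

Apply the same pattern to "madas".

gamdoghaf and lefuf both end in -f yet inflect differently (gamdoghfir, halefuf), so the final letter is not what conditions the rule; the last vowel is.
"madas" has last vowel 'a'. The stems whose last vowel is 'a' (lempam → lempmir, topsam → topsmir, gamdoghaf → gamdoghfir) delete the last vowel and add -ir.
So madas → madsir.

madsir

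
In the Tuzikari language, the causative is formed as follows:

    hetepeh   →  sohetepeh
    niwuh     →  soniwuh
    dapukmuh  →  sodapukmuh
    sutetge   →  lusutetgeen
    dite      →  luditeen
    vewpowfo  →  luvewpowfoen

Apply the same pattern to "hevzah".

sohevzah

hetepeh and sutetge both have last vowel 'e' yet inflect differently (sohetepeh, lusutetgeen), so the last vowel is not what conditions the rule; whether the stem ends in a vowel or a consonant is.
"hevzah" ends in a consonant. The stems ending in a consonant (hetepeh → sohetepeh, niwuh → soniwuh, dapukmuh → sodapukmuh) add the prefix so-.
The other pattern: stems ending in a vowel add lu- … -en around the stem.
So hevzah → sohevzah.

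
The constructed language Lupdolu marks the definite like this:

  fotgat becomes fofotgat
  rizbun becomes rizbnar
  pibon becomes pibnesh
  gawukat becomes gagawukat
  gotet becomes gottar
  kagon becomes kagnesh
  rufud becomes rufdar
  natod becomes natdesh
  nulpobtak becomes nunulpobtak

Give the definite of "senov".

senvesh

gotet and fotgat both end in -t yet inflect differently (gottar, fofotgat), so the final letter is not what conditions the rule; the last vowel is.
"senov" has last vowel 'o'. The stems whose last vowel is 'o' (pibon → pibnesh, natod → natdesh, kagon → kagnesh) delete the last vowel and add -esh.
So senov → senvesh.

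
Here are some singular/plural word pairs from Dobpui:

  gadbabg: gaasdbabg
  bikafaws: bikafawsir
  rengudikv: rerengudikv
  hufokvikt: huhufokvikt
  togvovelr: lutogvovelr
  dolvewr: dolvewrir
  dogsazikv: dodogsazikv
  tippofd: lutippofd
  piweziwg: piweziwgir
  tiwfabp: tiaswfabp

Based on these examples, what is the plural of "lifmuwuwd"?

gadbabg and piweziwg both end in -g yet inflect differently (gaasdbabg, piweziwgir), so the final letter is not what conditions the rule; the second-to-last letter is.
"lifmuwuwd" has second-to-last letter 'w'. The stems whose second-to-last letter is 'w' (piweziwg → piweziwgir, bikafaws → bikafawsir, dolvewr → dolvewrir) add -ir.
So lifmuwuwd → lifmuwuwdir.

lifmuwuwdir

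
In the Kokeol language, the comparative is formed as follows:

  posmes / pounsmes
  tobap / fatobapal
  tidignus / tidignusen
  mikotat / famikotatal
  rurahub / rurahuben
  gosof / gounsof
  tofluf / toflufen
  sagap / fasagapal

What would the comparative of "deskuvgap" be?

tofluf and gosof both end in -f yet inflect differently (toflufen, gounsof), so the final letter is not what conditions the rule; the last vowel is.
"deskuvgap" has last vowel 'a'. The stems whose last vowel is 'a' (mikotat → famikotatal, tobap → fatobapal, sagap → fasagapal) add fa- … -al around the stem.
So deskuvgap → fadeskuvgapal.

fadeskuvgapal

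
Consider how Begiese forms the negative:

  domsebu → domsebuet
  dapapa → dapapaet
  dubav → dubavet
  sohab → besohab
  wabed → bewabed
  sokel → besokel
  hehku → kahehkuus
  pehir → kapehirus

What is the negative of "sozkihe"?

besozkihe

domsebu and hehku both end in -u yet inflect differently (domsebuet, kahehkuus), so the final letter is not what conditions the rule; the first letter is.
"sozkihe" begins with s-. The stems beginning with s- (sohab → besohab, sokel → besokel) add the prefix be-.
The other patterns: stems beginning with d- add -et; stems beginning with h- or p- add ka- … -us around the stem.
So sozkihe → besozkihe.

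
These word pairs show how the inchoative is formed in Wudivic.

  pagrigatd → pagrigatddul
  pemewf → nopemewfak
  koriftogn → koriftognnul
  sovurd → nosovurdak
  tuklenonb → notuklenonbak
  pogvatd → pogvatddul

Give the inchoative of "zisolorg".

nozisolorgak

pogvatd and sovurd both end in -d yet inflect differently (pogvatddul, nosovurdak), so the final letter is not what conditions the rule; the second-to-last letter is.
"zisolorg" has second-to-last letter 'r'. The one such stem in the data (sovurd → nosovurdak) adds no- … -ak around the stem, so the same rule applies.
So zisolorg → nozisolorgak.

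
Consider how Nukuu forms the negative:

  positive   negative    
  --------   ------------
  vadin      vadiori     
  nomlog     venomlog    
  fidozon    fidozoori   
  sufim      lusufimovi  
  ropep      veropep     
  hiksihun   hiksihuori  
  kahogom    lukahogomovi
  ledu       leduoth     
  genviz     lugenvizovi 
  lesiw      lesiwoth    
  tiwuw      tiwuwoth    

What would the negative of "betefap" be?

vebetefap

ledu and hiksihun both have last vowel 'u' yet inflect differently (leduoth, hiksihuori), so the last vowel is not what conditions the rule; the final letter is.
"betefap" ends in -p. The one such stem in the data (ropep → veropep) adds the prefix ve-, so the same rule applies.
So betefap → vebetefap.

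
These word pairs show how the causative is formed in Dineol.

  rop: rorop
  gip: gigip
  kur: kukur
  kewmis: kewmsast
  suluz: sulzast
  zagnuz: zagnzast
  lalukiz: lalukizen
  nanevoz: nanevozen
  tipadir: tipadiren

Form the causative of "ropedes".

suluz and lalukiz both end in -z yet inflect differently (sulzast, lalukizen), so the final letter is not what conditions the rule; the number of vowels is.
"ropedes" has 3 vowels. The stems with 3 vowels (lalukiz → lalukizen, nanevoz → nanevozen, tipadir → tipadiren) add -en.
So ropedes → ropedesen.

ropedesen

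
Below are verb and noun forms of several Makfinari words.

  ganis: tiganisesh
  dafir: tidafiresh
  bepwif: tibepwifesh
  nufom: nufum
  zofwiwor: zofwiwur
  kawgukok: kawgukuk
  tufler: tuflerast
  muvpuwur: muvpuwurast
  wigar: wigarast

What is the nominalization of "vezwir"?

tivezwiresh

dafir and zofwiwor both end in -r yet inflect differently (tidafiresh, zofwiwur), so the final letter is not what conditions the rule; the last vowel is.
"vezwir" has last vowel 'i'. The stems whose last vowel is 'i' (ganis → tiganisesh, dafir → tidafiresh, bepwif → tibepwifesh) add ti- … -esh around the stem.
The other patterns: stems whose last vowel is 'o' change the last vowel to 'u'; stems whose last vowel is 'a', 'e' or 'u' add -ast.
So vezwir → tivezwiresh.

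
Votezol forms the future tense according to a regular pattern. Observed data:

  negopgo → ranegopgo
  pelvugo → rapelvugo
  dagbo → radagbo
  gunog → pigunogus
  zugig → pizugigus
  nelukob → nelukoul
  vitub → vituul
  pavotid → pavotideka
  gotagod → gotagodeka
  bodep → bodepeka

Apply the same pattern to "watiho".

negopgo and gunog both have last vowel 'o' yet inflect differently (ranegopgo, pigunogus), so the last vowel is not what conditions the rule; the final letter is.
"watiho" ends in -o. The stems ending in -o (negopgo → ranegopgo, pelvugo → rapelvugo, dagbo → radagbo) add the prefix ra-.
The other patterns: stems ending in -g add pi- … -us around the stem; stems ending in -b drop the final letter and add -ul; stems ending in -d or -p add -eka.
So watiho → rawatiho.

rawatiho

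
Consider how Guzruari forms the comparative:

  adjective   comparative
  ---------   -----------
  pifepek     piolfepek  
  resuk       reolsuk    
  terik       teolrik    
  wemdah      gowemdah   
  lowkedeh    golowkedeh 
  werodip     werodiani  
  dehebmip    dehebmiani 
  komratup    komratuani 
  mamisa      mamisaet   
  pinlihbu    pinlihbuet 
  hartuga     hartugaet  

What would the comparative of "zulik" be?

pifepek and lowkedeh both have last vowel 'e' yet inflect differently (piolfepek, golowkedeh), so the last vowel is not what conditions the rule; the final letter is.
"zulik" ends in -k. The stems ending in -k (pifepek → piolfepek, resuk → reolsuk, terik → teolrik) insert -ol- after the first vowel.
The other patterns: stems ending in -h add the prefix go-; stems ending in -p drop the final letter and add -ani; stems ending in -a or -u add -et.
So zulik → zuollik.

zuollik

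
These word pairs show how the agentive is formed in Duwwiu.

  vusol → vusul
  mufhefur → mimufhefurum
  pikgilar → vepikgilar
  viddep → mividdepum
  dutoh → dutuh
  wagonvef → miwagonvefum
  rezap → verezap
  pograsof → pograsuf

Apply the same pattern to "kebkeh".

mikebkehum

pograsof and wagonvef both end in -f yet inflect differently (pograsuf, miwagonvefum), so the final letter is not what conditions the rule; the last vowel is.
"kebkeh" has last vowel 'e'. The stems whose last vowel is 'e' (wagonvef → miwagonvefum, viddep → mividdepum) add mi- … -um around the stem.
The other patterns: stems whose last vowel is 'o' change the last vowel to 'u'; stems whose last vowel is 'a' add the prefix ve-.
So kebkeh → mikebkehum.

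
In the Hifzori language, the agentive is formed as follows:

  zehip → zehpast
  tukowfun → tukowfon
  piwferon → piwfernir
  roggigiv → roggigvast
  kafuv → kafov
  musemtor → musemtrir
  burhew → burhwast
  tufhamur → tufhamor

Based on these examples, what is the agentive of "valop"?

tufhamur and musemtor both end in -r yet inflect differently (tufhamor, musemtrir), so the final letter is not what conditions the rule; the last vowel is.
"valop" has last vowel 'o'. The stems whose last vowel is 'o' (musemtor → musemtrir, piwferon → piwfernir) delete the last vowel and add -ir.
So valop → valpir.

valpir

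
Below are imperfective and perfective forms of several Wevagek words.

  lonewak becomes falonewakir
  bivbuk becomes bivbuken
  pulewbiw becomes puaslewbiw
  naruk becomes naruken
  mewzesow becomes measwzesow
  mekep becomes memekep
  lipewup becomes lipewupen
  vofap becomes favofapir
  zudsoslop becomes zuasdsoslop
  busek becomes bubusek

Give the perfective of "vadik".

mekep and vofap both end in -p yet inflect differently (memekep, favofapir), so the final letter is not what conditions the rule; the last vowel is.
"vadik" has last vowel 'i'. The one such stem in the data (pulewbiw → puaslewbiw) inserts -as- after the first vowel (as do mewzesow, zudsoslop), so the same rule applies.
So vadik → vaasdik.

vaasdik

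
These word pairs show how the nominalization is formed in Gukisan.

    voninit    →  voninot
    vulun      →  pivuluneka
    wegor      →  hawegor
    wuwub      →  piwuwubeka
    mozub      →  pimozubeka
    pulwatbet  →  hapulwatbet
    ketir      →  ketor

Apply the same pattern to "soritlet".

hasoritlet

voninit and pulwatbet both end in -t yet inflect differently (voninot, hapulwatbet), so the final letter is not what conditions the rule; the last vowel is.
"soritlet" has last vowel 'e'. The one such stem in the data (pulwatbet → hapulwatbet) adds the prefix ha-, so the same rule applies.
So soritlet → hasoritlet.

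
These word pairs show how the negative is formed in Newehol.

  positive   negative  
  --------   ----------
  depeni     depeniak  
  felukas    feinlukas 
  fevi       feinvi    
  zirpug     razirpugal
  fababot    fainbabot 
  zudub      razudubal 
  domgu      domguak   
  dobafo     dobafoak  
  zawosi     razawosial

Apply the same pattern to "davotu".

"davotu" begins with d-. The stems beginning with d- (dobafo → dobafoak, domgu → domguak, depeni → depeniak) add -ak.
So davotu → davotuak.

davotuak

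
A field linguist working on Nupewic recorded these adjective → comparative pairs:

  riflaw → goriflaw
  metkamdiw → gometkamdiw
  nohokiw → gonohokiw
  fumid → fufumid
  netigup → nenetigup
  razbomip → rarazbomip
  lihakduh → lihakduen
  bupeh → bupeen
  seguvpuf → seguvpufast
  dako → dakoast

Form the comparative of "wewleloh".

wewleloen

metkamdiw and fumid both have last vowel 'i' yet inflect differently (gometkamdiw, fufumid), so the last vowel is not what conditions the rule; the final letter is.
"wewleloh" ends in -h. The stems ending in -h (lihakduh → lihakduen, bupeh → bupeen) drop the final letter and add -en.
The other patterns: stems ending in -w add the prefix go-; stems ending in -d or -p repeat the first consonant+vowel as a prefix; stems ending in -f or -o add -ast.
So wewleloh → wewleloen.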